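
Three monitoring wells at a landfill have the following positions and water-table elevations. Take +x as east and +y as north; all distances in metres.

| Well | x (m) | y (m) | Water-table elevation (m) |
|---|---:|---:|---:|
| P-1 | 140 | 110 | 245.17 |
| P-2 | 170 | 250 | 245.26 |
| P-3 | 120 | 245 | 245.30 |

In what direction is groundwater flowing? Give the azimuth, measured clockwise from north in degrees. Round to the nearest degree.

With h = a·x + b·y + c and P-1 as origin, the differences give:
  30·a + 140·b = +0.09
  (-20)·a + 135·b = +0.13
Eliminate b (×135 and ×140, subtract): 6850·a = -6.050 → a = ∂h/∂x = -0.0008832
Back-substitute: b = ∂h/∂y = +0.0008321.
Flow direction (−∇h) has components (+0.0008832 E, -0.0008321 N).
Azimuth = atan2(E, N) = atan2(+0.0008832, -0.0008321) = 133.3° ≈ 133°.

133°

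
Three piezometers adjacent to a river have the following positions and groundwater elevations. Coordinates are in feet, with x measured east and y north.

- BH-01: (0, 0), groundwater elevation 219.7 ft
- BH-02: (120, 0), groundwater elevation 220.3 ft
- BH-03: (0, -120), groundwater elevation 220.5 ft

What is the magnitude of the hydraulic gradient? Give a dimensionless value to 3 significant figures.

0.00833

∂h/∂x = (220.3 − 219.7) / (120 − 0) = +0.005000
∂h/∂y = (220.5 − 219.7) / (-120 − 0) = -0.006667
|∇h| = √(0.005000² + -0.006667²) = 0.008334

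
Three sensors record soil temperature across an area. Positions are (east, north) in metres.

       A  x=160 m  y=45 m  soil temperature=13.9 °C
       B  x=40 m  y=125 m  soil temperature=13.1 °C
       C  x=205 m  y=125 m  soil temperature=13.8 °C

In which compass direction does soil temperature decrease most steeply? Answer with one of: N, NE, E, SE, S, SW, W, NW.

Differences from A: to B (Δx, Δy, Δh) = (-120, 80, -0.8); to C = (45, 80, -0.1).
Solve a·Δx + b·Δy = ΔT: det = (-120)·80 − 45·80 = -13200.
∂T/∂x = [(-0.8)·80 − (-0.1)·80] / -13200 = +0.004242
∂T/∂y = [(-120)·(-0.1) − 45·(-0.8)] / -13200 = -0.003636
Steepest decrease is along −∇f = (-0.004242 E, +0.003636 N) → northwest.

NW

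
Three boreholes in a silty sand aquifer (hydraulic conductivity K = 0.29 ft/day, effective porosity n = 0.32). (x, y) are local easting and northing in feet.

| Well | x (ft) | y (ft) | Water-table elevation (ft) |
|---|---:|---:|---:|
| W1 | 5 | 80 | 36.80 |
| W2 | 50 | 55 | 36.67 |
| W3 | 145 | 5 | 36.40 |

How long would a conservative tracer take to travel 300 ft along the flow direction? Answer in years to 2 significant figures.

With h = a·x + b·y + c and W1 as origin, the differences give:
  45·a + (-25)·b = -0.13
  140·a + (-75)·b = -0.40
Eliminate b (×(-75) and ×(-25), subtract): 125·a = -0.250 → a = ∂h/∂x = -0.002000
Back-substitute: b = ∂h/∂y = +0.001600.
|∇h| = √(-0.002000² + 0.001600²) = 0.002561
Seepage velocity v = K·i/n = 0.29 × 0.002561 / 0.32 = 0.002321 ft/day.
t = 300 / 0.002321 = 1.293e+05 days = 354 years.

350 years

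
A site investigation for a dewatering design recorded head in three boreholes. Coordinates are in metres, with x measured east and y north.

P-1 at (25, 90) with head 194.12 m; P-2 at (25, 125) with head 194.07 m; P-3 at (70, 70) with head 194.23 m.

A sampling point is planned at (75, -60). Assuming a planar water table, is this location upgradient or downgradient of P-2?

Three-point gradient (reference P-1): Δ to P-2 = (0, 35, -0.05), Δ to P-3 = (45, -20, +0.11).
∂h/∂x = +0.001810, ∂h/∂y = -0.001429 (det = -1575).
Head at (75, -60) = 194.12 + (+0.001810)·(50) + (-0.001429)·(-150) = 194.42 m.
That is higher than the 194.07 m at P-2, so the point is upgradient.

upgradient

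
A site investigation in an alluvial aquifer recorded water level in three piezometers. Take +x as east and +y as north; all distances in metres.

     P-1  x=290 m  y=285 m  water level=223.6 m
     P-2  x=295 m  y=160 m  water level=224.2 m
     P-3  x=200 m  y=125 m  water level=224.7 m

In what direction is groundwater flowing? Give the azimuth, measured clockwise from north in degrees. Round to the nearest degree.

Taking P-1 as reference: P-2−P-1 = (5, -125, +0.6); P-3−P-1 = (-90, -160, +1.1).
Determinant of the coordinate differences = 5·(-160) − (-90)·(-125) = -12050.
∂h/∂x = [(+0.6)·(-160) − (+1.1)·(-125)] / -12050 = -0.003444
∂h/∂y = [5·(+1.1) − (-90)·(+0.6)] / -12050 = -0.004938
Flow direction (−∇h) has components (+0.003444 E, +0.004938 N).
Azimuth = atan2(E, N) = atan2(+0.003444, +0.004938) = 34.9° ≈ 035°.

035°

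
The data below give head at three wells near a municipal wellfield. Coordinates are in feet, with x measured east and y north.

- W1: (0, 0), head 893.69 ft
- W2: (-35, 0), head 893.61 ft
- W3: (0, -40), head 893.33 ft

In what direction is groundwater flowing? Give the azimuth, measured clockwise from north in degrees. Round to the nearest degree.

194°

∂h/∂x = (893.61 − 893.69) / (-35 − 0) = +0.002286
∂h/∂y = (893.33 − 893.69) / (-40 − 0) = +0.009000
Flow direction (−∇h) has components (-0.002286 E, -0.009000 N).
Azimuth = atan2(E, N) = atan2(-0.002286, -0.009000) = 194.3° ≈ 194°.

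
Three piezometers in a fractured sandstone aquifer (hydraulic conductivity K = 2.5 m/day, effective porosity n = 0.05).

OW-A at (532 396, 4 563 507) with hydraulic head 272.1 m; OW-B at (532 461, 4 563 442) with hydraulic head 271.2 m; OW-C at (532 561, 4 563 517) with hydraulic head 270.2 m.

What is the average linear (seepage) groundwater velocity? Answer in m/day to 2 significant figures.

Differences from OW-A: to OW-B (Δx, Δy, Δh) = (65, -65, -0.9); to OW-C = (165, 10, -1.9).
Determinant of the coordinate differences = 65·10 − 165·(-65) = 11375.
∂h/∂x = [(-0.9)·10 − (-1.9)·(-65)] / 11375 = -0.01165
∂h/∂y = [65·(-1.9) − 165·(-0.9)] / 11375 = +0.002198
|∇h| = √(-0.01165² + 0.002198²) = 0.01186
Seepage velocity v = K·i/n = 2.5 × 0.01186 / 0.05 = 0.593 m/day.

0.59 m/day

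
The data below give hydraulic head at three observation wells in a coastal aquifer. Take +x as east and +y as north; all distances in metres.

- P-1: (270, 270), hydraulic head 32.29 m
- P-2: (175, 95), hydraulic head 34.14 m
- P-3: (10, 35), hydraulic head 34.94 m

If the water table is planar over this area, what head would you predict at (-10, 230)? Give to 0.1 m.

Taking P-1 as reference: P-2−P-1 = (-95, -175, +1.85); P-3−P-1 = (-260, -235, +2.65).
Determinant of the coordinate differences = (-95)·(-235) − (-260)·(-175) = -23175.
∂h/∂x = [(+1.85)·(-235) − (+2.65)·(-175)] / -23175 = -0.001251
∂h/∂y = [(-95)·(+2.65) − (-260)·(+1.85)] / -23175 = -0.009892
h(-10, 230) = 32.29 + (-0.001251)·(-280) + (-0.009892)·(-40) = 32.29 +0.350 +0.396 = 33.036 m.

33.0 m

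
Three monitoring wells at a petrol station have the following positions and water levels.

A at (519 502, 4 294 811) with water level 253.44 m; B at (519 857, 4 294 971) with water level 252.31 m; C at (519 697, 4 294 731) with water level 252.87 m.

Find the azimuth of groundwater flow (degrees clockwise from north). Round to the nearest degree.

084°

With h = a·x + b·y + c and A as origin, the differences give:
  355·a + 160·b = -1.13
  195·a + (-80)·b = -0.57
Eliminate b (×(-80) and ×160, subtract): -59600·a = 181.600 → a = ∂h/∂x = -0.003047
Back-substitute: b = ∂h/∂y = -0.0003020.
Flow direction (−∇h) has components (+0.003047 E, +0.0003020 N).
Azimuth = atan2(E, N) = atan2(+0.003047, +0.0003020) = 84.3° ≈ 084°.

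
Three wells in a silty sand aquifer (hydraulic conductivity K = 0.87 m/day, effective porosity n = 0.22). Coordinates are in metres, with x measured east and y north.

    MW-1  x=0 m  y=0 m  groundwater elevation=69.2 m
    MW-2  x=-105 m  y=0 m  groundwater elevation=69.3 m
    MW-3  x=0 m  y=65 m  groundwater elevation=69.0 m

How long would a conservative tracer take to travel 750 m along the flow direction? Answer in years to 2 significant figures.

∂h/∂x = (69.3 − 69.2) / (-105 − 0) = -0.0009524
∂h/∂y = (69.0 − 69.2) / (65 − 0) = -0.003077
|∇h| = √(-0.0009524² + -0.003077²) = 0.003221
Seepage velocity v = K·i/n = 0.87 × 0.003221 / 0.22 = 0.01274 m/day.
t = 750 / 0.01274 = 5.887e+04 days = 161 years.

160 years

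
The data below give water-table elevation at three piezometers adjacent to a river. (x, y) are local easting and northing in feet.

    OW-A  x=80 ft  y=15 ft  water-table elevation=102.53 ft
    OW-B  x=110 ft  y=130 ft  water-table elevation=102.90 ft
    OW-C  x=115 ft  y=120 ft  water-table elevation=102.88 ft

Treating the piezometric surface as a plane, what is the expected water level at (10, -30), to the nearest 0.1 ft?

Taking OW-A as reference: OW-B−OW-A = (30, 115, +0.37); OW-C−OW-A = (35, 105, +0.35).
Determinant of the coordinate differences = 30·105 − 35·115 = -875.
∂h/∂x = [(+0.37)·105 − (+0.35)·115] / -875 = +0.001600
∂h/∂y = [30·(+0.35) − 35·(+0.37)] / -875 = +0.002800
h(10, -30) = 102.53 + (+0.001600)·(-70) + (+0.002800)·(-45) = 102.53 -0.112 -0.126 = 102.292 ft.

102.3 ft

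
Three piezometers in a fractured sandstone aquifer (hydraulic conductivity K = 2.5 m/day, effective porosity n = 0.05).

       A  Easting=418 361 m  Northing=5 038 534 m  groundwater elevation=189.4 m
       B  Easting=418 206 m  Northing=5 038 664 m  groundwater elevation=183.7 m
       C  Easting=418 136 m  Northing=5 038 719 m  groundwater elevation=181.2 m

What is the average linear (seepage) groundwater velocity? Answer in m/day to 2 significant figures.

Differences from A: to B (Δx, Δy, Δh) = (-155, 130, -5.7); to C = (-225, 185, -8.2).
Solve a·Δx + b·Δy = Δh: det = (-155)·185 − (-225)·130 = 575.
∂h/∂x = [(-5.7)·185 − (-8.2)·130] / 575 = +0.02000
∂h/∂y = [(-155)·(-8.2) − (-225)·(-5.7)] / 575 = -0.02000
|∇h| = √(0.02000² + -0.02000²) = 0.02828
Seepage velocity v = K·i/n = 2.5 × 0.02828 / 0.05 = 1.414 m/day.

1.4 m/day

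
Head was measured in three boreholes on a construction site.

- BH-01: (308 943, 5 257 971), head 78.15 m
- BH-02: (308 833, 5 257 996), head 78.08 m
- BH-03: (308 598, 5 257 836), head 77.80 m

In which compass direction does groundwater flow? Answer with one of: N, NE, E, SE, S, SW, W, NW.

With h = a·x + b·y + c and BH-01 as origin, the differences give:
  (-110)·a + 25·b = -0.07
  (-345)·a + (-135)·b = -0.35
Eliminate b (×(-135) and ×25, subtract): 23475·a = 18.200 → a = ∂h/∂x = +0.0007753
Back-substitute: b = ∂h/∂y = +0.0006113.
Flow = −∇h = (-0.0007753 east, -0.0006113 north), which points southwest.

SW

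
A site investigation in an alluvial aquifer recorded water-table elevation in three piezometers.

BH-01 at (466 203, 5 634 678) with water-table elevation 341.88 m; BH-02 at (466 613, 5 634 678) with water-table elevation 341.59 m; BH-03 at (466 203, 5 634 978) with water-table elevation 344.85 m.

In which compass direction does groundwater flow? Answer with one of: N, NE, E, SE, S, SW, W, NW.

S

∂h/∂x = (341.59 − 341.88) / (466613 − 466203) = -0.0007073
∂h/∂y = (344.85 − 341.88) / (5634978 − 5634678) = +0.009900
Flow = −∇h = (+0.0007073 east, -0.009900 north), which points south.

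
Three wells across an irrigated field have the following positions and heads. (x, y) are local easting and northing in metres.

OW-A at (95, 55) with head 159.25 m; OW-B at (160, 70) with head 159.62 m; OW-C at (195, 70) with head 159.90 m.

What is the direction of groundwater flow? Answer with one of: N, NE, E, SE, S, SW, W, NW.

Three-point gradient (reference OW-A): Δ to OW-B = (65, 15, +0.37), Δ to OW-C = (100, 15, +0.65).
∂h/∂x = +0.008000, ∂h/∂y = -0.010000 (det = -525).
Flow = −∇h = (-0.008000 east, +0.010000 north), which points northwest.

NW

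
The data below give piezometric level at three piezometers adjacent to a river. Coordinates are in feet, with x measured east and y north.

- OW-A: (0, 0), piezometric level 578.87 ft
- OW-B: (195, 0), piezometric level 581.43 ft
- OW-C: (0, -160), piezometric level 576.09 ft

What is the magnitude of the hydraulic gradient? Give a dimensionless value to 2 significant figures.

0.022

∂h/∂x = (581.43 − 578.87) / (195 − 0) = +0.01313
∂h/∂y = (576.09 − 578.87) / (-160 − 0) = +0.01737
|∇h| = √(0.01313² + 0.01737²) = 0.02177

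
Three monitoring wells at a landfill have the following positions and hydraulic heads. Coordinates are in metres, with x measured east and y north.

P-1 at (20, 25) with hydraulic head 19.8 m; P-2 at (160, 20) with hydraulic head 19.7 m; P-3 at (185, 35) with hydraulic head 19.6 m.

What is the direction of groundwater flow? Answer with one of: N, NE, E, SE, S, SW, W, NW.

N

Three-point gradient (reference P-1): Δ to P-2 = (140, -5, -0.1), Δ to P-3 = (165, 10, -0.2).
∂h/∂x = -0.0008989, ∂h/∂y = -0.005169 (det = 2225).
Flow = −∇h = (+0.0008989 east, +0.005169 north), which points north.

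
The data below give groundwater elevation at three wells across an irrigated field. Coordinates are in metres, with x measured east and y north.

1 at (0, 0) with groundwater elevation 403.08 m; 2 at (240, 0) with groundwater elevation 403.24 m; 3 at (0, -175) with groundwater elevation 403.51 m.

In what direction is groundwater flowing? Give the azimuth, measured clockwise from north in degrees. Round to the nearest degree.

∂h/∂x = (403.24 − 403.08) / (240 − 0) = +0.0006667
∂h/∂y = (403.51 − 403.08) / (-175 − 0) = -0.002457
Flow direction (−∇h) has components (-0.0006667 E, +0.002457 N).
Azimuth = atan2(E, N) = atan2(-0.0006667, +0.002457) = 344.8° ≈ 345°.

345°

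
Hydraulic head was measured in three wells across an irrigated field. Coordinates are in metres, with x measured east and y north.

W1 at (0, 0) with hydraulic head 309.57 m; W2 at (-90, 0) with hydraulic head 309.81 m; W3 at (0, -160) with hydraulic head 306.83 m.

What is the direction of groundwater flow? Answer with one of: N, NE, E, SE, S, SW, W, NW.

S

∂h/∂x = (309.81 − 309.57) / (-90 − 0) = -0.002667
∂h/∂y = (306.83 − 309.57) / (-160 − 0) = +0.01713
Flow = −∇h = (+0.002667 east, -0.01713 north), which points south.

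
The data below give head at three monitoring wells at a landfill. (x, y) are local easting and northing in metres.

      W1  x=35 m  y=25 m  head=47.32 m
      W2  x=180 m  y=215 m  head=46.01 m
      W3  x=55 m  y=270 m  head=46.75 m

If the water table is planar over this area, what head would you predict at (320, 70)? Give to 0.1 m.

With h = a·x + b·y + c and W1 as origin, the differences give:
  145·a + 190·b = -1.31
  20·a + 245·b = -0.57
Eliminate b (×245 and ×190, subtract): 31725·a = -212.650 → a = ∂h/∂x = -0.006703
Back-substitute: b = ∂h/∂y = -0.001779.
h(320, 70) = 47.32 + (-0.006703)·(285) + (-0.001779)·(45) = 47.32 -1.910 -0.080 = 45.330 m.

45.3 m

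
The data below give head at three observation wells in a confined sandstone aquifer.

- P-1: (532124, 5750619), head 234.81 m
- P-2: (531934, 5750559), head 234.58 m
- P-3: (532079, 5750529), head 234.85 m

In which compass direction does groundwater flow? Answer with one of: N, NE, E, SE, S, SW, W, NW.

With h = a·x + b·y + c and P-1 as origin, the differences give:
  (-190)·a + (-60)·b = -0.23
  (-45)·a + (-90)·b = +0.04
Eliminate b (×(-90) and ×(-60), subtract): 14400·a = 23.100 → a = ∂h/∂x = +0.001604
Back-substitute: b = ∂h/∂y = -0.001247.
Flow = −∇h = (-0.001604 east, +0.001247 north), which points northwest.

NW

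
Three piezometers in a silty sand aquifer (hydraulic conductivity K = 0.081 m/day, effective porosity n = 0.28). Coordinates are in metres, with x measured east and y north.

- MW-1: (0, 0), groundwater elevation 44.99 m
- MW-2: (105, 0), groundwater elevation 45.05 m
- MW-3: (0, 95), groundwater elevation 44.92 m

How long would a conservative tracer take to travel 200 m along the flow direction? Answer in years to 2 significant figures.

2000 years

∂h/∂x = (45.05 − 44.99) / (105 − 0) = +0.0005714
∂h/∂y = (44.92 − 44.99) / (95 − 0) = -0.0007368
|∇h| = √(0.0005714² + -0.0007368²) = 0.0009324
Seepage velocity v = K·i/n = 0.081 × 0.0009324 / 0.28 = 0.0002697 m/day.
t = 200 / 0.0002697 = 7.416e+05 days = 2.03e+03 years.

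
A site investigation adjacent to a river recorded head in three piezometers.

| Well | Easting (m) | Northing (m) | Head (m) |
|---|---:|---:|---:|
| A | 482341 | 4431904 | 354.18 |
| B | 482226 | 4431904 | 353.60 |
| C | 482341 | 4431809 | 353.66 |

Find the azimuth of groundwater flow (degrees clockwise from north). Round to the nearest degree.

223°

∂h/∂x = (353.60 − 354.18) / (482226 − 482341) = +0.005043
∂h/∂y = (353.66 − 354.18) / (4431809 − 4431904) = +0.005474
Flow direction (−∇h) has components (-0.005043 E, -0.005474 N).
Azimuth = atan2(E, N) = atan2(-0.005043, -0.005474) = 222.7° ≈ 223°.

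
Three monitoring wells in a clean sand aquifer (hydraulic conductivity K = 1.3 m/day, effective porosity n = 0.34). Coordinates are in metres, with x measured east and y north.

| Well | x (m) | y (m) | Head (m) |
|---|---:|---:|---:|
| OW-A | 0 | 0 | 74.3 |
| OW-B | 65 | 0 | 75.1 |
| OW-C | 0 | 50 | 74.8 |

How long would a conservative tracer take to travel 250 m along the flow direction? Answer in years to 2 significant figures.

11 years

∂h/∂x = (75.1 − 74.3) / (65 − 0) = +0.01231
∂h/∂y = (74.8 − 74.3) / (50 − 0) = +0.01000
|∇h| = √(0.01231² + 0.01000²) = 0.01586
Seepage velocity v = K·i/n = 1.3 × 0.01586 / 0.34 = 0.06064 m/day.
t = 250 / 0.06064 = 4123 days = 11.3 years.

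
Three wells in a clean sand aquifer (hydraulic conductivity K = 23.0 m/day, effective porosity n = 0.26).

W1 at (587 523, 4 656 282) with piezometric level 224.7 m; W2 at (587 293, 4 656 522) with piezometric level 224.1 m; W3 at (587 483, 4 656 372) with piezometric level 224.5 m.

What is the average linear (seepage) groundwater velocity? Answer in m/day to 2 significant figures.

0.18 m/day

Three-point gradient (reference W1): Δ to W2 = (-230, 240, -0.6), Δ to W3 = (-40, 90, -0.2).
∂h/∂x = +0.0005405, ∂h/∂y = -0.001982 (det = -11100).
|∇h| = √(0.0005405² + -0.001982²) = 0.002054
Seepage velocity v = K·i/n = 23.0 × 0.002054 / 0.26 = 0.1817 m/day.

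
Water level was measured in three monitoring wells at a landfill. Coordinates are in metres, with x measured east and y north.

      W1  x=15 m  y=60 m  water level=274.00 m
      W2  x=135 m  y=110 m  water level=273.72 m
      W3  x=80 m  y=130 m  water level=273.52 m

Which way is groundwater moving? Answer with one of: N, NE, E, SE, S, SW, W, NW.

With h = a·x + b·y + c and W1 as origin, the differences give:
  120·a + 50·b = -0.28
  65·a + 70·b = -0.48
Eliminate b (×70 and ×50, subtract): 5150·a = 4.400 → a = ∂h/∂x = +0.0008544
Back-substitute: b = ∂h/∂y = -0.007650.
Flow = −∇h = (-0.0008544 east, +0.007650 north), which points north.

N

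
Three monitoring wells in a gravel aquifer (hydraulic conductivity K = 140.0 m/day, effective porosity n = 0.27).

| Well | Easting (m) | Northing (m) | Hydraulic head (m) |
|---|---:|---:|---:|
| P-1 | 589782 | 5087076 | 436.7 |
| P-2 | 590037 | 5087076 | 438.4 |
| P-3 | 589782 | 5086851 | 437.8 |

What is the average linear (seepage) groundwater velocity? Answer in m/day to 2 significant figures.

∂h/∂x = (438.4 − 436.7) / (590037 − 589782) = +0.006667
∂h/∂y = (437.8 − 436.7) / (5086851 − 5087076) = -0.004889
|∇h| = √(0.006667² + -0.004889²) = 0.008267
Seepage velocity v = K·i/n = 140.0 × 0.008267 / 0.27 = 4.287 m/day.

4.3 m/day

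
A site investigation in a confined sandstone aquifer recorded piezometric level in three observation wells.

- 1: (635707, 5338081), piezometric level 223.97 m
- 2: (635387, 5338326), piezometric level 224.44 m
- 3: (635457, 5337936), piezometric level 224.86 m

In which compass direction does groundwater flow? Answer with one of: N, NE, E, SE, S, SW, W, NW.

NE

With h = a·x + b·y + c and 1 as origin, the differences give:
  (-320)·a + 245·b = +0.47
  (-250)·a + (-145)·b = +0.89
Eliminate b (×(-145) and ×245, subtract): 107650·a = -286.200 → a = ∂h/∂x = -0.002659
Back-substitute: b = ∂h/∂y = -0.001554.
Flow = −∇h = (+0.002659 east, +0.001554 north), which points northeast.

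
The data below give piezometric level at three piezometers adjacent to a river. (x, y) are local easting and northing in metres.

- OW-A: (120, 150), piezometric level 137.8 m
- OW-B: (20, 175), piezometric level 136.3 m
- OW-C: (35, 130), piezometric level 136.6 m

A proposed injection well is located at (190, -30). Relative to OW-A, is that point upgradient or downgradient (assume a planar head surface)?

Differences from OW-A: to OW-B (Δx, Δy, Δh) = (-100, 25, -1.5); to OW-C = (-85, -20, -1.2).
Determinant of the coordinate differences = (-100)·(-20) − (-85)·25 = 4125.
∂h/∂x = [(-1.5)·(-20) − (-1.2)·25] / 4125 = +0.01455
∂h/∂y = [(-100)·(-1.2) − (-85)·(-1.5)] / 4125 = -0.001818
Head at (190, -30) = 137.8 + (+0.01455)·(70) + (-0.001818)·(-180) = 139.15 m.
That is higher than the 137.8 m at OW-A, so the point is upgradient.

upgradient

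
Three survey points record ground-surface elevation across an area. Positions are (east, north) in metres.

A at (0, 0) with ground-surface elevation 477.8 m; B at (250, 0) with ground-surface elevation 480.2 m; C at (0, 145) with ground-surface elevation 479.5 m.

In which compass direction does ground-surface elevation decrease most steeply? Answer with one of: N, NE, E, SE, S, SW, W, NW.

SW

∂z/∂x = (480.2 − 477.8) / (250 − 0) = +0.009600
∂z/∂y = (479.5 − 477.8) / (145 − 0) = +0.01172
Steepest decrease is along −∇f = (-0.009600 E, -0.01172 N) → southwest.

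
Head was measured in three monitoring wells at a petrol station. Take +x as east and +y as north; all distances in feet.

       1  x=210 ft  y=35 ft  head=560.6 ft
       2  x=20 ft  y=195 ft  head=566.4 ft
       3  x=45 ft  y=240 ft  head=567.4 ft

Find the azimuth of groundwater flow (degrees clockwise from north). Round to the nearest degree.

Taking 1 as reference: 2−1 = (-190, 160, +5.8); 3−1 = (-165, 205, +6.8).
Determinant of the coordinate differences = (-190)·205 − (-165)·160 = -12550.
∂h/∂x = [(+5.8)·205 − (+6.8)·160] / -12550 = -0.008048
∂h/∂y = [(-190)·(+6.8) − (-165)·(+5.8)] / -12550 = +0.02669
Flow direction (−∇h) has components (+0.008048 E, -0.02669 N).
Azimuth = atan2(E, N) = atan2(+0.008048, -0.02669) = 163.2° ≈ 163°.

163°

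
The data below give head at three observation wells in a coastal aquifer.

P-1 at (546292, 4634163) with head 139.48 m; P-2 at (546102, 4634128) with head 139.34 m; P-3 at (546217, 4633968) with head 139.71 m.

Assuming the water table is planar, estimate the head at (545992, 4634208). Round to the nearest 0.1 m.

139.1 m

Three-point gradient (reference P-1): Δ to P-2 = (-190, -35, -0.14), Δ to P-3 = (-75, -195, +0.23).
∂h/∂x = +0.001027, ∂h/∂y = -0.001574 (det = 34425).
h(545992, 4634208) = 139.48 + (+0.001027)·(-300) + (-0.001574)·(45) = 139.48 -0.308 -0.071 = 139.101 m.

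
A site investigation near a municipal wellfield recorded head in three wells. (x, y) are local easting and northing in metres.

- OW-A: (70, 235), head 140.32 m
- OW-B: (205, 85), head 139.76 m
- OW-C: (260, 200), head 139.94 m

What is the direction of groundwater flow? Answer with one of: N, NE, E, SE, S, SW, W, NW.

SE

Differences from OW-A: to OW-B (Δx, Δy, Δh) = (135, -150, -0.56); to OW-C = (190, -35, -0.38).
Determinant of the coordinate differences = 135·(-35) − 190·(-150) = 23775.
∂h/∂x = [(-0.56)·(-35) − (-0.38)·(-150)] / 23775 = -0.001573
∂h/∂y = [135·(-0.38) − 190·(-0.56)] / 23775 = +0.002318
Flow = −∇h = (+0.001573 east, -0.002318 north), which points southeast.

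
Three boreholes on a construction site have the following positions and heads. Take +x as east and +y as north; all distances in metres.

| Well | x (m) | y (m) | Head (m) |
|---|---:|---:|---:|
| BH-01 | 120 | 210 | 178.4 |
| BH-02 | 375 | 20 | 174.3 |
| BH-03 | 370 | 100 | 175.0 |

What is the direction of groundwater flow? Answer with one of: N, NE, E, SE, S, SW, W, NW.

Differences from BH-01: to BH-02 (Δx, Δy, Δh) = (255, -190, -4.1); to BH-03 = (250, -110, -3.4).
Solve a·Δx + b·Δy = Δh: det = 255·(-110) − 250·(-190) = 19450.
∂h/∂x = [(-4.1)·(-110) − (-3.4)·(-190)] / 19450 = -0.01003
∂h/∂y = [255·(-3.4) − 250·(-4.1)] / 19450 = +0.008123
Flow = −∇h = (+0.01003 east, -0.008123 north), which points southeast.

SE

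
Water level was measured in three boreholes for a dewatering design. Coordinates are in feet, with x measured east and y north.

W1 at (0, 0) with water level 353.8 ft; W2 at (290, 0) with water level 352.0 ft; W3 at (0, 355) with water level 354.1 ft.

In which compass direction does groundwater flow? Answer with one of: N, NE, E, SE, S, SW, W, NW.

∂h/∂x = (352.0 − 353.8) / (290 − 0) = -0.006207
∂h/∂y = (354.1 − 353.8) / (355 − 0) = +0.0008451
Flow = −∇h = (+0.006207 east, -0.0008451 north), which points east.

E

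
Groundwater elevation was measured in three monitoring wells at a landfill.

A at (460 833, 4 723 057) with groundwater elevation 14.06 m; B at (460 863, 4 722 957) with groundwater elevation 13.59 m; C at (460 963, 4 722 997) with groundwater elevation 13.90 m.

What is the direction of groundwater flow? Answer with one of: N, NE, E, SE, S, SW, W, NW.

S

Three-point gradient (reference A): Δ to B = (30, -100, -0.47), Δ to C = (130, -60, -0.16).
∂h/∂x = +0.001089, ∂h/∂y = +0.005027 (det = 11200).
Flow = −∇h = (-0.001089 east, -0.005027 north), which points south.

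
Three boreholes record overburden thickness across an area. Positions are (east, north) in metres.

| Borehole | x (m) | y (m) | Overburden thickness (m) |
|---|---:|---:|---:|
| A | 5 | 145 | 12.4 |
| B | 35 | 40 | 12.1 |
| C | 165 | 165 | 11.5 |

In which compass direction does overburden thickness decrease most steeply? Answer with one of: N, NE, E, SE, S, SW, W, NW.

Differences from A: to B (Δx, Δy, Δh) = (30, -105, -0.3); to C = (160, 20, -0.9).
Determinant of the coordinate differences = 30·20 − 160·(-105) = 17400.
∂d/∂x = [(-0.3)·20 − (-0.9)·(-105)] / 17400 = -0.005776
∂d/∂y = [30·(-0.9) − 160·(-0.3)] / 17400 = +0.001207
Steepest decrease is along −∇f = (+0.005776 E, -0.001207 N) → east.

E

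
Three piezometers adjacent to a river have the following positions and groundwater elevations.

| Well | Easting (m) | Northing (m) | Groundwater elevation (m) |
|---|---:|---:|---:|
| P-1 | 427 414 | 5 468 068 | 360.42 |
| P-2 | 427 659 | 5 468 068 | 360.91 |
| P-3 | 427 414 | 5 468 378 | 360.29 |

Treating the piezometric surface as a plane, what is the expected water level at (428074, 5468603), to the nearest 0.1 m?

361.5 m

∂h/∂x = (360.91 − 360.42) / (427659 − 427414) = +0.002000
∂h/∂y = (360.29 − 360.42) / (5468378 − 5468068) = -0.0004194
h(428074, 5468603) = 360.42 + (+0.002000)·(660) + (-0.0004194)·(535) = 360.42 +1.320 -0.224 = 361.516 m.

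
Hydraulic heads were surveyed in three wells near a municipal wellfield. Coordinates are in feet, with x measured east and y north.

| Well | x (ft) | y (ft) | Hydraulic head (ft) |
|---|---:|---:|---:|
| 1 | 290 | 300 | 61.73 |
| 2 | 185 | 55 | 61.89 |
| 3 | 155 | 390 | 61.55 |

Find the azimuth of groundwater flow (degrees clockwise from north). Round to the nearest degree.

Differences from 1: to 2 (Δx, Δy, Δh) = (-105, -245, +0.16); to 3 = (-135, 90, -0.18).
Solve a·Δx + b·Δy = Δh: det = (-105)·90 − (-135)·(-245) = -42525.
∂h/∂x = [(+0.16)·90 − (-0.18)·(-245)] / -42525 = +0.0006984
∂h/∂y = [(-105)·(-0.18) − (-135)·(+0.16)] / -42525 = -0.0009524
Flow direction (−∇h) has components (-0.0006984 E, +0.0009524 N).
Azimuth = atan2(E, N) = atan2(-0.0006984, +0.0009524) = 323.7° ≈ 324°.

324°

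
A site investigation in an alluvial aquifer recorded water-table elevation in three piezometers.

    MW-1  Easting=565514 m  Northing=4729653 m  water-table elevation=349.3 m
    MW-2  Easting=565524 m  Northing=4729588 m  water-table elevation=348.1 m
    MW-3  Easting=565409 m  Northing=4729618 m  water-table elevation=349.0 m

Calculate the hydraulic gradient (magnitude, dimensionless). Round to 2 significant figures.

With h = a·x + b·y + c and MW-1 as origin, the differences give:
  10·a + (-65)·b = -1.2
  (-105)·a + (-35)·b = -0.3
Eliminate b (×(-35) and ×(-65), subtract): -7175·a = 22.50 → a = ∂h/∂x = -0.003136
Back-substitute: b = ∂h/∂y = +0.01798.
|∇h| = √(-0.003136² + 0.01798²) = 0.01825

0.018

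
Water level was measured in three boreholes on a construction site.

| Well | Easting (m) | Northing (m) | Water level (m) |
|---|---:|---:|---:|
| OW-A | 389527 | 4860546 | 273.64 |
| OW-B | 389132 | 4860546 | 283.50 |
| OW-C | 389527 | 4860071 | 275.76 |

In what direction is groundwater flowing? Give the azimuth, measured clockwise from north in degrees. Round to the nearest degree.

080°

∂h/∂x = (283.50 − 273.64) / (389132 − 389527) = -0.02496
∂h/∂y = (275.76 − 273.64) / (4860071 − 4860546) = -0.004463
Flow direction (−∇h) has components (+0.02496 E, +0.004463 N).
Azimuth = atan2(E, N) = atan2(+0.02496, +0.004463) = 79.9° ≈ 080°.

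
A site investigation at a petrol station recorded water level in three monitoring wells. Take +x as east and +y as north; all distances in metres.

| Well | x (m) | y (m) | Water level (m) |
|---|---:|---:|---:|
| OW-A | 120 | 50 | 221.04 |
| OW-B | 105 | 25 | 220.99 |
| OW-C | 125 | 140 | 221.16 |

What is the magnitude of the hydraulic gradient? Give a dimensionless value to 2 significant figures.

Taking OW-A as reference: OW-B−OW-A = (-15, -25, -0.05); OW-C−OW-A = (5, 90, +0.12).
Determinant of the coordinate differences = (-15)·90 − 5·(-25) = -1225.
∂h/∂x = [(-0.05)·90 − (+0.12)·(-25)] / -1225 = +0.001224
∂h/∂y = [(-15)·(+0.12) − 5·(-0.05)] / -1225 = +0.001265
|∇h| = √(0.001224² + 0.001265²) = 0.00176

0.0018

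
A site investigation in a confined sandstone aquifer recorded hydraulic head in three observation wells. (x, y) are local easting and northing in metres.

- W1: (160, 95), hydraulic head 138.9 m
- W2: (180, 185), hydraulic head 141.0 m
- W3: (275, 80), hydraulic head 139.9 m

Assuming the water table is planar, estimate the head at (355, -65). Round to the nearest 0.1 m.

With h = a·x + b·y + c and W1 as origin, the differences give:
  20·a + 90·b = +2.1
  115·a + (-15)·b = +1.0
Eliminate b (×(-15) and ×90, subtract): -10650·a = -121.50 → a = ∂h/∂x = +0.01141
Back-substitute: b = ∂h/∂y = +0.02080.
h(355, -65) = 138.9 + (+0.01141)·(195) + (+0.02080)·(-160) = 138.9 +2.225 -3.328 = 137.797 m.

137.8 m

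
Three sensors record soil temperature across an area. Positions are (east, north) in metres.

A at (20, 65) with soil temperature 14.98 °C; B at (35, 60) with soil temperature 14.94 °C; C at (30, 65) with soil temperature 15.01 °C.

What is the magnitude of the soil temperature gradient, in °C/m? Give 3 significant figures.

With T = a·x + b·y + c and A as origin, the differences give:
  15·a + (-5)·b = -0.04
  10·a + 0·b = +0.03
Eliminate b (×0 and ×(-5), subtract): 50·a = 0.150 → a = ∂T/∂x = +0.003000
Back-substitute: b = ∂T/∂y = +0.01700.
|∇f| = √(0.003000² + 0.01700²) = 0.01726 °C/m

0.0173 °C/m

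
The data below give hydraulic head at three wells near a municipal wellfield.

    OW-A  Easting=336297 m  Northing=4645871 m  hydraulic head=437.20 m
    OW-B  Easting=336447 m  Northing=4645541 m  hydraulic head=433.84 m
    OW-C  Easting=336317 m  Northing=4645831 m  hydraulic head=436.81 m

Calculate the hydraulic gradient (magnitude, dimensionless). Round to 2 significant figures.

0.017

Taking OW-A as reference: OW-B−OW-A = (150, -330, -3.36); OW-C−OW-A = (20, -40, -0.39).
Determinant of the coordinate differences = 150·(-40) − 20·(-330) = 600.
∂h/∂x = [(-3.36)·(-40) − (-0.39)·(-330)] / 600 = +0.009500
∂h/∂y = [150·(-0.39) − 20·(-3.36)] / 600 = +0.01450
|∇h| = √(0.009500² + 0.01450²) = 0.01733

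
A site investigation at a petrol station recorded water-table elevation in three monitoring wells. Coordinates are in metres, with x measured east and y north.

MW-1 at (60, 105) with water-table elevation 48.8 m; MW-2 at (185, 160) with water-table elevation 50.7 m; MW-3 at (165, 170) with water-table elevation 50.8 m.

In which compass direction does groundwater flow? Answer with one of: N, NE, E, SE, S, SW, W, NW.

With h = a·x + b·y + c and MW-1 as origin, the differences give:
  125·a + 55·b = +1.9
  105·a + 65·b = +2.0
Eliminate b (×65 and ×55, subtract): 2350·a = 13.50 → a = ∂h/∂x = +0.005745
Back-substitute: b = ∂h/∂y = +0.02149.
Flow = −∇h = (-0.005745 east, -0.02149 north), which points south.

S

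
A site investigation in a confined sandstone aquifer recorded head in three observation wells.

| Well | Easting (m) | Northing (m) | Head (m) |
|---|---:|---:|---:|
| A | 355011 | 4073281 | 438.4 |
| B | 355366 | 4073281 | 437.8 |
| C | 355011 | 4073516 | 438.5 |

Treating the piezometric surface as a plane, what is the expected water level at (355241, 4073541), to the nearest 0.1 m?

438.1 m

∂h/∂x = (437.8 − 438.4) / (355366 − 355011) = -0.001690
∂h/∂y = (438.5 − 438.4) / (4073516 − 4073281) = +0.0004255
h(355241, 4073541) = 438.4 + (-0.001690)·(230) + (+0.0004255)·(260) = 438.4 -0.389 +0.111 = 438.122 m.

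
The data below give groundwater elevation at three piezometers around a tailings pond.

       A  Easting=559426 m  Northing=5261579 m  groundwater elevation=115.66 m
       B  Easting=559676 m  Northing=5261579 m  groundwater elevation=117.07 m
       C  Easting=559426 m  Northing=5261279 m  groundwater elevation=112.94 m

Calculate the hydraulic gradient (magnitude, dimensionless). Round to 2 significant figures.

0.011

∂h/∂x = (117.07 − 115.66) / (559676 − 559426) = +0.005640
∂h/∂y = (112.94 − 115.66) / (5261279 − 5261579) = +0.009067
|∇h| = √(0.005640² + 0.009067²) = 0.01068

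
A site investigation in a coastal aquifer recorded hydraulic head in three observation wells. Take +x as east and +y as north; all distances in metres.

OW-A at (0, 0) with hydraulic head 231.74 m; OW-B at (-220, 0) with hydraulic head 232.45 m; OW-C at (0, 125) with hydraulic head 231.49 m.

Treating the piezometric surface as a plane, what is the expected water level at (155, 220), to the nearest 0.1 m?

∂h/∂x = (232.45 − 231.74) / (-220 − 0) = -0.003227
∂h/∂y = (231.49 − 231.74) / (125 − 0) = -0.002000
h(155, 220) = 231.74 + (-0.003227)·(155) + (-0.002000)·(220) = 231.74 -0.500 -0.440 = 230.800 m.

230.8 m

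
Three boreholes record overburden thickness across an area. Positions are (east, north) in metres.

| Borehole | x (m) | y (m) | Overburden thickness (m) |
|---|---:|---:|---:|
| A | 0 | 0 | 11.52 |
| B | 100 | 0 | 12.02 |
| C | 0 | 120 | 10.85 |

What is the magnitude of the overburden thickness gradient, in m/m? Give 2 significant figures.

0.0075 m/m

∂d/∂x = (12.02 − 11.52) / (100 − 0) = +0.005000
∂d/∂y = (10.85 − 11.52) / (120 − 0) = -0.005583
|∇f| = √(0.005000² + -0.005583²) = 0.007495 m/m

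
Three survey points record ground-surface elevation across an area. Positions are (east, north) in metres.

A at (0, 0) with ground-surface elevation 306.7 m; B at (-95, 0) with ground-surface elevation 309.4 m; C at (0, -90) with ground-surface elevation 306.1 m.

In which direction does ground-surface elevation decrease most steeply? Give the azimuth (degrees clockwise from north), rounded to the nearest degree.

∂z/∂x = (309.4 − 306.7) / (-95 − 0) = -0.02842
∂z/∂y = (306.1 − 306.7) / (-90 − 0) = +0.006667
Steepest decrease is along −∇f: components (+0.02842 E, -0.006667 N).
Azimuth = atan2(+0.02842, -0.006667) = 103.2° ≈ 103°.

103°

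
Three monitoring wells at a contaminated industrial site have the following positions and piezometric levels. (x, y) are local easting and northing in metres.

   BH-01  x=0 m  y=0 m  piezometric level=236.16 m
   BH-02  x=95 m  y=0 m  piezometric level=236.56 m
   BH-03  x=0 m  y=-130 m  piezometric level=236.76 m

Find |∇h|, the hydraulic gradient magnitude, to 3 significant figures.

0.00625

∂h/∂x = (236.56 − 236.16) / (95 − 0) = +0.004211
∂h/∂y = (236.76 − 236.16) / (-130 − 0) = -0.004615
|∇h| = √(0.004211² + -0.004615²) = 0.006247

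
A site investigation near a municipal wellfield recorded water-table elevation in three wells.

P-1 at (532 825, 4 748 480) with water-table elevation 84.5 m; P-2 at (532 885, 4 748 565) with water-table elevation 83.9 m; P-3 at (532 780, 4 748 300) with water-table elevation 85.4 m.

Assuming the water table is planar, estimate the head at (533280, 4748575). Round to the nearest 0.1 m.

Taking P-1 as reference: P-2−P-1 = (60, 85, -0.6); P-3−P-1 = (-45, -180, +0.9).
Solve a·Δx + b·Δy = Δh: det = 60·(-180) − (-45)·85 = -6975.
∂h/∂x = [(-0.6)·(-180) − (+0.9)·85] / -6975 = -0.004516
∂h/∂y = [60·(+0.9) − (-45)·(-0.6)] / -6975 = -0.003871
h(533280, 4748575) = 84.5 + (-0.004516)·(455) + (-0.003871)·(95) = 84.5 -2.055 -0.368 = 82.077 m.

82.1 m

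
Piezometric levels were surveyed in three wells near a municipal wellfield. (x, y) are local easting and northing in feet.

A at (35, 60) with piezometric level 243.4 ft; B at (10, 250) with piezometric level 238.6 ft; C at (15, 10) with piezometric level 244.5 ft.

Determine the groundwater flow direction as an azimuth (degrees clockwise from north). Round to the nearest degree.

346°

Three-point gradient (reference A): Δ to B = (-25, 190, -4.8), Δ to C = (-20, -50, +1.1).
∂h/∂x = +0.006139, ∂h/∂y = -0.02446 (det = 5050).
Flow direction (−∇h) has components (-0.006139 E, +0.02446 N).
Azimuth = atan2(E, N) = atan2(-0.006139, +0.02446) = 345.9° ≈ 346°.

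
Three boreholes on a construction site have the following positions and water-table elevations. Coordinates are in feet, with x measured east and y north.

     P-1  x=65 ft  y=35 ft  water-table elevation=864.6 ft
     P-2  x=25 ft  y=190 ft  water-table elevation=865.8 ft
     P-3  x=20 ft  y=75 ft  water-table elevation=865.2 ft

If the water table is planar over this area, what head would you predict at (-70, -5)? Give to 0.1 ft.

Differences from P-1: to P-2 (Δx, Δy, Δh) = (-40, 155, +1.2); to P-3 = (-45, 40, +0.6).
Determinant of the coordinate differences = (-40)·40 − (-45)·155 = 5375.
∂h/∂x = [(+1.2)·40 − (+0.6)·155] / 5375 = -0.008372
∂h/∂y = [(-40)·(+0.6) − (-45)·(+1.2)] / 5375 = +0.005581
h(-70, -5) = 864.6 + (-0.008372)·(-135) + (+0.005581)·(-40) = 864.6 +1.130 -0.223 = 865.507 ft.

865.5 ft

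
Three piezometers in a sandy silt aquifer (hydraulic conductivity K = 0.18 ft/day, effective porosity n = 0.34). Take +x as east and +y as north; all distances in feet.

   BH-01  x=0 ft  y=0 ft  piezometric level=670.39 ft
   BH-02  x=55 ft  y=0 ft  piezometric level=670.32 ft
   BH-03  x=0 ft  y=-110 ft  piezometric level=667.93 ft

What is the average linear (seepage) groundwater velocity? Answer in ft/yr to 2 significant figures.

4.3 ft/yr

∂h/∂x = (670.32 − 670.39) / (55 − 0) = -0.001273
∂h/∂y = (667.93 − 670.39) / (-110 − 0) = +0.02236
|∇h| = √(-0.001273² + 0.02236²) = 0.0224
Seepage velocity v = K·i/n = 0.18 × 0.0224 / 0.34 = 0.01186 ft/day = 4.332 ft/yr.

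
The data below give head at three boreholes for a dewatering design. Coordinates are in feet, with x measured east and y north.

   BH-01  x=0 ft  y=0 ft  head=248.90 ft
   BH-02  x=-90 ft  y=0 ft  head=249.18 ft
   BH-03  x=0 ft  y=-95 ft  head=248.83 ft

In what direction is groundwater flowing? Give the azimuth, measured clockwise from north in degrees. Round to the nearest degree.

∂h/∂x = (249.18 − 248.90) / (-90 − 0) = -0.003111
∂h/∂y = (248.83 − 248.90) / (-95 − 0) = +0.0007368
Flow direction (−∇h) has components (+0.003111 E, -0.0007368 N).
Azimuth = atan2(E, N) = atan2(+0.003111, -0.0007368) = 103.3° ≈ 103°.

103°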